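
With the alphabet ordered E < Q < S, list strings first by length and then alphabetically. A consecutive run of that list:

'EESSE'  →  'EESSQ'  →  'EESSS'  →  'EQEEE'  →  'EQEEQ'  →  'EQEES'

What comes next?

Find the rightmost character of EQEES below S, bump it to the next letter, and reset everything to its right to E.

EQEQE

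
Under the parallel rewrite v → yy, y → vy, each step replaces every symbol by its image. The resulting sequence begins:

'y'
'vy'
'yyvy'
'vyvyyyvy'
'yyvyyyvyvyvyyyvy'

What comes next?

vyvyyyvyvyvyyyvyyyvyyyvyvyvyyyvy

Replace each of the 16 characters of yyvyyyvyvyvyyyvy in place — vy vy yy vy vy vy yy vy yy vy yy vy vy vy yy vy — and concatenate.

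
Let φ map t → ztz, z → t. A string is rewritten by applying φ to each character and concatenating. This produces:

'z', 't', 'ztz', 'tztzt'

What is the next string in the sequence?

Expanding tztzt: t→ztz, z→t, t→ztz, z→t, t→ztz. Concatenated: ztz t ztz t ztz.

ztztztztztz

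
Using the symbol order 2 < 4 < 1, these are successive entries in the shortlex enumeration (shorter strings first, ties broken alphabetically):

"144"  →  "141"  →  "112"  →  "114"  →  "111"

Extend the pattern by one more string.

2222

111 is the last string of length 3, so the next is the first of length 4: 2 repeated 4 times.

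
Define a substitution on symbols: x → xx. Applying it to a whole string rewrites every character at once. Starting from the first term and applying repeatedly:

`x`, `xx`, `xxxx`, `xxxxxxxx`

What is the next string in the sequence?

Expanding xxxxxxxx: x→xx, x→xx, x→xx, x→xx, x→xx, x→xx, x→xx, x→xx. Concatenated: xx xx xx xx xx xx xx xx.

xxxxxxxxxxxxxxxx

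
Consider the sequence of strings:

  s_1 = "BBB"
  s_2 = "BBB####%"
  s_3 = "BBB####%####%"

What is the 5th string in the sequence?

BBB####%####%####%####%

Every step adds ####% to the end: s(k+1) = s(k)·####%.
From BBB####%####%, 2 further steps: BBB####%####% → BBB####%####%####% → (answer).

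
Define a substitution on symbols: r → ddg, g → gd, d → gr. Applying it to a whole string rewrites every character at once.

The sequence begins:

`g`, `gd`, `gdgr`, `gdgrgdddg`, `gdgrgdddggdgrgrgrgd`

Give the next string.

Rewriting the 19 symbols of gdgrgdddggdgrgrgrgd one by one yields gd gr gd ddg gd gr gr gr gd gd gr gd ddg gd ddg gd ddg gd gr; concatenated:

gdgrgdddggdgrgrgrgdgdgrgdddggdddggdddggdgr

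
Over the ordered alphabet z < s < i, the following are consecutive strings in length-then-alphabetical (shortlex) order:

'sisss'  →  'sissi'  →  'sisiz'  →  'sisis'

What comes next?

The successor of sisis increments the rightmost position that isn't already i and resets every position after it to z.

sisii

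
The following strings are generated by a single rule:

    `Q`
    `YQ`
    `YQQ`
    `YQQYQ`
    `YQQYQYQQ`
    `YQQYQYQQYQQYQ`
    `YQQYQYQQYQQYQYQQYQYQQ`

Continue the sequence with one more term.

From term 3 onward, concatenate the last term with the second-to-last: YQ·Q = YQQ, YQQ·YQ = YQQYQ, …
The next term joins YQQYQYQQYQQYQYQQYQYQQ and YQQYQYQQYQQYQ.

YQQYQYQQYQQYQYQQYQYQQYQQYQYQQYQQYQ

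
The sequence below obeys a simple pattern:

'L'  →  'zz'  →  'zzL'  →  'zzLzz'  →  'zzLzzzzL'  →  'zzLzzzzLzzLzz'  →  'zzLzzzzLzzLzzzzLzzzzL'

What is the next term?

This is a Fibonacci-style word recurrence s(k) = s(k−1)·s(k−2): e.g. zz·L = zzL.
Continuing: zzLzzzzLzzLzzzzLzzzzL · zzLzzzzLzzLzz gives term 8.

zzLzzzzLzzLzzzzLzzzzLzzLzzzzLzzLzz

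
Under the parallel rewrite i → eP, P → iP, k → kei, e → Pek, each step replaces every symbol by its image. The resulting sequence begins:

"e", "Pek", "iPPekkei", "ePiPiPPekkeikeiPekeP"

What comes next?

Rewriting the 20 symbols of ePiPiPPekkeikeiPekeP one by one yields Pek iP eP iP eP iP iP Pek kei kei Pek eP kei Pek eP iP Pek kei Pek iP; concatenated:

PekiPePiPePiPiPPekkeikeiPekePkeiPekePiPPekkeiPekiP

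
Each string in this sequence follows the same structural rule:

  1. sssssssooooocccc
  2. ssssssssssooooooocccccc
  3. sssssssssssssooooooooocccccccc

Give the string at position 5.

Reading off run lengths: s runs 7, 10, 13; o runs 5, 7, 9; c runs 4, 6, 8 — each is linear in n, where the shown terms are n = 2, 3, 4.
For term 5, n = 6, so the run lengths are 19, 13, 12.

sssssssssssssssssssooooooooooooocccccccccccc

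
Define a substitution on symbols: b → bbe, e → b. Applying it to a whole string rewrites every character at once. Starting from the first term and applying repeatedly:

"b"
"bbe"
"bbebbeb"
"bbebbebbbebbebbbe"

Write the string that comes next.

Applying the rule to each of the 17 symbols of bbebbebbbebbebbbe gives the pieces bbe bbe b bbe bbe b bbe bbe bbe b bbe bbe b bbe bbe bbe b, which concatenate to the answer.

bbebbebbbebbebbbebbebbebbbebbebbbebbebbeb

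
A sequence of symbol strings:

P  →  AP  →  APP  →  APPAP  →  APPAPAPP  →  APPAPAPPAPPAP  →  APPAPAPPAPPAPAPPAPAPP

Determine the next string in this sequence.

From term 3 onward, concatenate the last term with the second-to-last: AP·P = APP, APP·AP = APPAP, …
Continuing: APPAPAPPAPPAPAPPAPAPP · APPAPAPPAPPAP gives term 8.

APPAPAPPAPPAPAPPAPAPPAPPAPAPPAPPAP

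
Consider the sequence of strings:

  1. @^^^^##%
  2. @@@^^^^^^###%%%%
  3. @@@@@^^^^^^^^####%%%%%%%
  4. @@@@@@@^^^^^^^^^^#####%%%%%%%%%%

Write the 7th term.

@@@@@@@@@@@@@^^^^^^^^^^^^^^^^########%%%%%%%%%%%%%%%%%%%

Each string has the form @^{2n-1} ^^{2n+2} #^{n+1} %^{3n-2} (n = 1, 2, …).
For term 7, n = 7, so the run lengths are 13, 16, 8, 19.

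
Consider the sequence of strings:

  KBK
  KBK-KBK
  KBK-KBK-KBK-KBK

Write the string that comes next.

Every step duplicates the string with '-' between the halves.
So the next term is two copies of KBK-KBK-KBK-KBK with '-' between the halves.

KBK-KBK-KBK-KBK-KBK-KBK-KBK-KBK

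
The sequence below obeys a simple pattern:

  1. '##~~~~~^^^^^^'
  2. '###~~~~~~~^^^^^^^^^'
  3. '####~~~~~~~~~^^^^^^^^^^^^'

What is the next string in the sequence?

#####~~~~~~~~~~~^^^^^^^^^^^^^^^

Reading off run lengths: # runs 2, 3, 4; ~ runs 5, 7, 9; ^ runs 6, 9, 12 — each is linear in n, where the shown terms are n = 2, 3, 4.
At n = 5 the blocks have lengths 5, 11, 15.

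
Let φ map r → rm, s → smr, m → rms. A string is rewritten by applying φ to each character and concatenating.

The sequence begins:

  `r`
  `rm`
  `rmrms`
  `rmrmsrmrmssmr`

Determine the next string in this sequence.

Replace each of the 13 characters of rmrmsrmrmssmr in place — rm rms rm rms smr rm rms rm rms smr smr rms rm — and concatenate.

rmrmsrmrmssmrrmrmsrmrmssmrsmrrmsrm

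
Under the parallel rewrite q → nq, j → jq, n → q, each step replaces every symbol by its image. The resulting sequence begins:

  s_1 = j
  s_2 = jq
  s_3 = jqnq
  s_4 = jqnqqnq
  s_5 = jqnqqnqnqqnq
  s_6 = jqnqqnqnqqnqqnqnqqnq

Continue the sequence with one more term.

Applying the rule to each of the 20 symbols of jqnqqnqnqqnqqnqnqqnq gives the pieces jq nq q nq nq q nq q nq nq q nq nq q nq q nq nq q nq, which concatenate to the answer.

jqnqqnqnqqnqqnqnqqnqnqqnqqnqnqqnq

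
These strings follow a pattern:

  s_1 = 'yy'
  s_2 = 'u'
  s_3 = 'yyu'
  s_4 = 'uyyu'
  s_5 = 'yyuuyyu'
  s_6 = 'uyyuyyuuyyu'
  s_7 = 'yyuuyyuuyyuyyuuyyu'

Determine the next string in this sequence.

uyyuyyuuyyuyyuuyyuuyyuyyuuyyu

Each term (from the third on) is the two preceding terms concatenated in order: term 3 = yy·u = yyu.
The next term joins uyyuyyuuyyu and yyuuyyuuyyuyyuuyyu.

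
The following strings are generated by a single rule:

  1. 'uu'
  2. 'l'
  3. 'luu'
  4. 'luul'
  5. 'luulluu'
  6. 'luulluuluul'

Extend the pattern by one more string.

Each term (from the third on) is the previous term followed by the one before it: term 3 = l·uu = luu.
So term 7 is luulluuluul·luulluu.

luulluuluulluulluu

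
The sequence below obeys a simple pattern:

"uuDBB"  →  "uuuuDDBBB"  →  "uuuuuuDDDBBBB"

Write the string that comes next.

The n-th term is 2n u's then n D's then n+1 B's (n = 1, 2, …).
For the next term, n = 4, so the run lengths are 8, 4, 5.

uuuuuuuuDDDDBBBBB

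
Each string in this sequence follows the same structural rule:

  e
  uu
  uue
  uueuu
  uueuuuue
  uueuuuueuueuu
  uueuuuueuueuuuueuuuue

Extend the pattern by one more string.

uueuuuueuueuuuueuuuueuueuuuueuueuu

Each term (from the third on) is the previous term followed by the one before it: term 3 = uu·e = uue.
The next term joins uueuuuueuueuuuueuuuue and uueuuuueuueuu.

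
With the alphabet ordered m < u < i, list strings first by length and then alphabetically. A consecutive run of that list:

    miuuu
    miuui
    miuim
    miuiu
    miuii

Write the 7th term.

miimu

Advancing 2 positions from miuii through miuii → miimm reaches term 7.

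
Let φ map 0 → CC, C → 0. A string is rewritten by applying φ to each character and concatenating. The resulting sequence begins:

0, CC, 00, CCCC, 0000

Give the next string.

CCCCCCCC

Expanding 0000: 0→CC, 0→CC, 0→CC, 0→CC. Concatenated: CC CC CC CC.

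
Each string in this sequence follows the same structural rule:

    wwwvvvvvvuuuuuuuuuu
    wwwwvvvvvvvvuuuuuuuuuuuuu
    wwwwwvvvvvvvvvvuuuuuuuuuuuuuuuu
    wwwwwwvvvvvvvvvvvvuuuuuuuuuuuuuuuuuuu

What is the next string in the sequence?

wwwwwwwvvvvvvvvvvvvvvuuuuuuuuuuuuuuuuuuuuuu

The n-th term is n w's then 2n v's then 3n+1 u's, where the shown terms are n = 3, 4, 5, 6.
At n = 7 the blocks have lengths 7, 14, 22.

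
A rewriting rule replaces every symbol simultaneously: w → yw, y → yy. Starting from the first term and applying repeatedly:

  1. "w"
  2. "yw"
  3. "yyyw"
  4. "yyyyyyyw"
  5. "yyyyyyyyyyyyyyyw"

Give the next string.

yyyyyyyyyyyyyyyyyyyyyyyyyyyyyyyw

φ(yyyyyyyyyyyyyyyw) expands symbol-by-symbol to yy yy yy yy yy yy yy yy yy yy yy yy yy yy yy yw; joining the 16 pieces gives the next term.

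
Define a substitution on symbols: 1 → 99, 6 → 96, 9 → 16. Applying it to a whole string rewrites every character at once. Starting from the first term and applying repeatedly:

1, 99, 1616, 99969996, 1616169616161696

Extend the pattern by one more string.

Replace each of the 16 characters of 1616169616161696 in place — 99 96 99 96 99 96 16 96 99 96 99 96 99 96 16 96 — and concatenate.

99969996999616969996999699961696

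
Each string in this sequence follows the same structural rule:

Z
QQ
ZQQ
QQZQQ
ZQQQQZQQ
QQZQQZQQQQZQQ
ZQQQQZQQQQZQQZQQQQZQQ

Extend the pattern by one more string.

This is a Fibonacci-style word recurrence s(k) = s(k−2)·s(k−1): e.g. Z·QQ = ZQQ.
Continuing: QQZQQZQQQQZQQ · ZQQQQZQQQQZQQZQQQQZQQ gives term 8.

QQZQQZQQQQZQQZQQQQZQQQQZQQZQQQQZQQ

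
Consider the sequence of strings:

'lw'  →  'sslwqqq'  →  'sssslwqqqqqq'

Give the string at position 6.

Every step adds ss to the front and qqq to the end of the previous string.
From sssslwqqqqqq, 3 further steps: sssslwqqqqqq → sssssslwqqqqqqqqq → sssssssslwqqqqqqqqqqqq → (answer).

sssssssssslwqqqqqqqqqqqqqqq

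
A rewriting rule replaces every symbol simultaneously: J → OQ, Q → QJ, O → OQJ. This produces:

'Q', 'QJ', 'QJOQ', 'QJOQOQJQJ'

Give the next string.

QJOQOQJQJOQJQJOQQJOQ

Rewriting each symbol of QJOQOQJQJ: Q→QJ, J→OQ, O→OQJ, Q→QJ, O→OQJ, Q→QJ, J→OQ, Q→QJ, J→OQ, which concatenates to QJ OQ OQJ QJ OQJ QJ OQ QJ OQ.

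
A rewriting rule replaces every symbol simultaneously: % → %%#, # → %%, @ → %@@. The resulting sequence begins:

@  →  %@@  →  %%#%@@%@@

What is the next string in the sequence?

%%#%%#%%%%#%@@%@@%%#%@@%@@

Expanding %%#%@@%@@: %→%%#, %→%%#, #→%%, %→%%#, @→%@@, @→%@@, %→%%#, @→%@@, @→%@@. Concatenated: %%# %%# %% %%# %@@ %@@ %%# %@@ %@@.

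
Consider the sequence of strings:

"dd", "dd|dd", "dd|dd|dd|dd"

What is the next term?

s(k+1) = s(k)·|·s(k) — each term doubles the last with '|' between the halves.
Doubling dd|dd|dd|dd with '|' between the halves:

dd|dd|dd|dd|dd|dd|dd|dd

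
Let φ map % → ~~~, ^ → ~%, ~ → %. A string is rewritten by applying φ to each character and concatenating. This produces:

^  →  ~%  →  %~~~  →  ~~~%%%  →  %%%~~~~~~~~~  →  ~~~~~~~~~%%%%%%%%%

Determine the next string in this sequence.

%%%%%%%%%~~~~~~~~~~~~~~~~~~~~~~~~~~~

Applying the rule to each of the 18 symbols of ~~~~~~~~~%%%%%%%%% gives the pieces % % % % % % % % % ~~~ ~~~ ~~~ ~~~ ~~~ ~~~ ~~~ ~~~ ~~~, which concatenate to the answer.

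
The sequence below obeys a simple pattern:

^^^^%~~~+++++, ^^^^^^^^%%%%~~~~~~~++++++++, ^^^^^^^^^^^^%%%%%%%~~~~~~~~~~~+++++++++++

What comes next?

^^^^^^^^^^^^^^^^%%%%%%%%%%~~~~~~~~~~~~~~~++++++++++++++

The n-th term is 4n ^'s then 3n-2 %'s then 4n-1 ~'s then 3n+2 +'s (n = 1, 2, …).
For the next term, n = 4, so the run lengths are 16, 10, 15, 14.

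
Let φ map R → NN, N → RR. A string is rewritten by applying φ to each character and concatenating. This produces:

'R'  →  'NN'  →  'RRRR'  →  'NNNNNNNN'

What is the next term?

RRRRRRRRRRRRRRRR

Apply φ to NNNNNNNN symbol by symbol: N→RR, N→RR, N→RR, N→RR, N→RR, N→RR, N→RR, N→RR; joined: RR RR RR RR RR RR RR RR.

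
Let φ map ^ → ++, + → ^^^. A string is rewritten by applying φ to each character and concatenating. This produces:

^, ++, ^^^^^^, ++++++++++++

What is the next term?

^^^^^^^^^^^^^^^^^^^^^^^^^^^^^^^^^^^^

Apply φ to ++++++++++++ symbol by symbol: +→^^^, +→^^^, +→^^^, +→^^^, +→^^^, +→^^^, +→^^^, +→^^^, +→^^^, +→^^^, +→^^^, +→^^^; joined: ^^^ ^^^ ^^^ ^^^ ^^^ ^^^ ^^^ ^^^ ^^^ ^^^ ^^^ ^^^.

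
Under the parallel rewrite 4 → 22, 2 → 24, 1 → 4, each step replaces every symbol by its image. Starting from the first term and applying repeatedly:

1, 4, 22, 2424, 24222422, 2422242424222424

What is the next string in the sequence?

Rewriting the 16 symbols of 2422242424222424 one by one yields 24 22 24 24 24 22 24 22 24 22 24 24 24 22 24 22; concatenated:

24222424242224222422242424222422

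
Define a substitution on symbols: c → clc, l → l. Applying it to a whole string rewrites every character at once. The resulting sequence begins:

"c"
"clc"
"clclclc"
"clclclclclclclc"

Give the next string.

φ(clclclclclclclc) expands symbol-by-symbol to clc l clc l clc l clc l clc l clc l clc l clc; joining the 15 pieces gives the next term.

clclclclclclclclclclclclclclclc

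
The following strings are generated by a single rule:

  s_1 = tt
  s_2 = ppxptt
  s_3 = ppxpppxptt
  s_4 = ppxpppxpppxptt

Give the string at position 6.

Each term is the previous one with ppxp prepended.
From ppxpppxpppxptt, 2 further steps: ppxpppxpppxptt → ppxpppxpppxpppxptt → (answer).

ppxpppxpppxpppxpppxptt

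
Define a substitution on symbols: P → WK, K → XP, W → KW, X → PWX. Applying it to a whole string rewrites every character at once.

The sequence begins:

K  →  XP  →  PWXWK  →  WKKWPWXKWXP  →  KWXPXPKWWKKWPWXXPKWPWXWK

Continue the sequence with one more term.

φ(KWXPXPKWWKKWPWXXPKWPWXWK) expands symbol-by-symbol to XP KW PWX WK PWX WK XP KW KW XP XP KW WK KW PWX PWX WK XP KW WK KW PWX KW XP; joining the 24 pieces gives the next term.

XPKWPWXWKPWXWKXPKWKWXPXPKWWKKWPWXPWXWKXPKWWKKWPWXKWXP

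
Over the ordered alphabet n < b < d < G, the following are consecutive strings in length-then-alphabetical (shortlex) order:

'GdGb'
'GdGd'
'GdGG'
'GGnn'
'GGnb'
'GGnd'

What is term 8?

Continuing the enumeration 2 steps past GGnd: GGnd → GGnG → (answer).

GGbn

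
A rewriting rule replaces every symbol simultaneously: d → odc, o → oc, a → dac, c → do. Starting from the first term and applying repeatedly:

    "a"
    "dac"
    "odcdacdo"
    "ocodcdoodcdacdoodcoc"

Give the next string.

Replace each of the 20 characters of ocodcdoodcdacdoodcoc in place — oc do oc odc do odc oc oc odc do odc dac do odc oc oc odc do oc do — and concatenate.

ocdoocodcdoodcococodcdoodcdacdoodcococodcdoocdo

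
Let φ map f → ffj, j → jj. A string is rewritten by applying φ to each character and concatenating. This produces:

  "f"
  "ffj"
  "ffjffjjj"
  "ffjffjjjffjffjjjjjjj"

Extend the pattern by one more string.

ffjffjjjffjffjjjjjjjffjffjjjffjffjjjjjjjjjjjjjjj

φ(ffjffjjjffjffjjjjjjj) expands symbol-by-symbol to ffj ffj jj ffj ffj jj jj jj ffj ffj jj ffj ffj jj jj jj jj jj jj jj; joining the 20 pieces gives the next term.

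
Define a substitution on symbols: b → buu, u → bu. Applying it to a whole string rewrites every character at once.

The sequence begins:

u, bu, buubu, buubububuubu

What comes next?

buubububuububuububuubububuubu

Expanding buubububuubu: b→buu, u→bu, u→bu, b→buu, u→bu, b→buu, u→bu, b→buu, u→bu, u→bu, b→buu, u→bu. Concatenated: buu bu bu buu bu buu bu buu bu bu buu bu.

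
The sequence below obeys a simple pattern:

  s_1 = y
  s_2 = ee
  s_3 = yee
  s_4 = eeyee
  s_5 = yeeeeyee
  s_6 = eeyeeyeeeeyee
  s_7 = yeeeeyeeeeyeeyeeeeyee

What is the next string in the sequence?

eeyeeyeeeeyeeyeeeeyeeeeyeeyeeeeyee

This is a Fibonacci-style word recurrence s(k) = s(k−2)·s(k−1): e.g. y·ee = yee.
So term 8 is eeyeeyeeeeyee·yeeeeyeeeeyeeyeeeeyee.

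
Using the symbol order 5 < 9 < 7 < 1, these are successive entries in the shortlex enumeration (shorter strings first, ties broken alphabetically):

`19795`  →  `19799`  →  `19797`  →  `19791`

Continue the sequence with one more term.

19775

Find the rightmost character of 19791 below 1, bump it to the next letter, and reset everything to its right to 5.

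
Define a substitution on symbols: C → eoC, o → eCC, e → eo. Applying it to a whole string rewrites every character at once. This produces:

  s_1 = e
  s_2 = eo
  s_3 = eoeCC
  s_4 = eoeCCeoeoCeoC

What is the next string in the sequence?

Applying the rule to each of the 13 symbols of eoeCCeoeoCeoC gives the pieces eo eCC eo eoC eoC eo eCC eo eCC eoC eo eCC eoC, which concatenate to the answer.

eoeCCeoeoCeoCeoeCCeoeCCeoCeoeCCeoC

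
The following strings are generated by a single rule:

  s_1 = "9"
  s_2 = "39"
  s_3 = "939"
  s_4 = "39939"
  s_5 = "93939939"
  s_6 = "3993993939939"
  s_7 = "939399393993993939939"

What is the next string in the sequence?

3993993939939939399393993993939939

From term 3 onward, concatenate the second-to-last term with the last: 9·39 = 939, 39·939 = 39939, …
The next term joins 3993993939939 and 939399393993993939939.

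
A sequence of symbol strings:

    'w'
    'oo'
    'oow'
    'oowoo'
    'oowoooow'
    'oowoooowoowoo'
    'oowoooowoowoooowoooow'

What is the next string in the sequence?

oowoooowoowoooowoooowoowoooowoowoo

Each term (from the third on) is the previous term followed by the one before it: term 3 = oo·w = oow.
The next term joins oowoooowoowoooowoooow and oowoooowoowoo.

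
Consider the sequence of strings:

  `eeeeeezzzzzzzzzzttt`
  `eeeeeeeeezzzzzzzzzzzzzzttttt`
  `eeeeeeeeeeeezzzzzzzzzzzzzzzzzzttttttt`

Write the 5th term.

eeeeeeeeeeeeeeeeeezzzzzzzzzzzzzzzzzzzzzzzzzzttttttttttt

Term n consists of 3n e's, followed by 4n+2 z's, followed by 2n-1 t's, where the shown terms are n = 2, 3, 4.
Setting n = 6 gives 18, 26, 11 characters in each block.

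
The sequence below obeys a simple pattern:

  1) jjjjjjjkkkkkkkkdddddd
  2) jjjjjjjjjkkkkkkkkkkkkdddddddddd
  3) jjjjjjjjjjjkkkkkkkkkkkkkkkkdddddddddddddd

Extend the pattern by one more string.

Term n consists of 2n+3 j's, followed by 4n k's, followed by 4n-2 d's, where the shown terms are n = 2, 3, 4.
At n = 5 the blocks have lengths 13, 20, 18.

jjjjjjjjjjjjjkkkkkkkkkkkkkkkkkkkkdddddddddddddddddd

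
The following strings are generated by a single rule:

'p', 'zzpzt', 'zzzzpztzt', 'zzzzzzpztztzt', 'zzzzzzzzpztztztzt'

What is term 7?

s(k+1) = zz·s(k)·zt, so each term gains zz as a prefix and zt as a suffix.
From zzzzzzzzpztztztzt, 2 further steps: zzzzzzzzpztztztzt → zzzzzzzzzzpztztztztzt → (answer).

zzzzzzzzzzzzpztztztztztzt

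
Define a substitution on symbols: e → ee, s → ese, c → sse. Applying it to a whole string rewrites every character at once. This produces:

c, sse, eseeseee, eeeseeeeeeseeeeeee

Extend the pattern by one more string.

φ(eeeseeeeeeseeeeeee) expands symbol-by-symbol to ee ee ee ese ee ee ee ee ee ee ese ee ee ee ee ee ee ee; joining the 18 pieces gives the next term.

eeeeeeeseeeeeeeeeeeeeeseeeeeeeeeeeeeee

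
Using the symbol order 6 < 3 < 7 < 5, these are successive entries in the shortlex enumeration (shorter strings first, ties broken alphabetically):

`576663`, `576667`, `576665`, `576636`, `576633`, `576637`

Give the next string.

576635

The successor of 576637 increments the rightmost position that isn't already 5 and resets every position after it to 6.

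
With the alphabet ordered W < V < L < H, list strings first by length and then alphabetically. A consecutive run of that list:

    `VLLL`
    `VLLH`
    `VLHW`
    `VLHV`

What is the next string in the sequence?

Find the rightmost character of VLHV below H, bump it to the next letter, and reset everything to its right to W.

VLHL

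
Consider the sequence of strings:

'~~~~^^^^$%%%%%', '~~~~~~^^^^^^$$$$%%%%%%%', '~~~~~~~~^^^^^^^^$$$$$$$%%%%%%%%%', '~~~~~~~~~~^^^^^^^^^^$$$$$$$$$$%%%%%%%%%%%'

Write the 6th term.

The n-th term is 2n+2 ~'s then 2n+2 ^'s then 3n-2 $'s then 2n+3 %'s (n = 1, 2, …).
At n = 6 the blocks have lengths 14, 14, 16, 15.

~~~~~~~~~~~~~~^^^^^^^^^^^^^^$$$$$$$$$$$$$$$$%%%%%%%%%%%%%%%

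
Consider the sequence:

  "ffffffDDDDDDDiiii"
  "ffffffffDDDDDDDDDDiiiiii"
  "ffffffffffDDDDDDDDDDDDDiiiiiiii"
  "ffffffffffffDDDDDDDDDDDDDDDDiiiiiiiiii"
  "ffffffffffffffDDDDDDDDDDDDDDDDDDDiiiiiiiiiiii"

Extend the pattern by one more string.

The n-th term is 2n+2 f's then 3n+1 D's then 2n i's, where the shown terms are n = 2, 3, 4, 5, 6.
At n = 7 the blocks have lengths 16, 22, 14.

ffffffffffffffffDDDDDDDDDDDDDDDDDDDDDDiiiiiiiiiiiiii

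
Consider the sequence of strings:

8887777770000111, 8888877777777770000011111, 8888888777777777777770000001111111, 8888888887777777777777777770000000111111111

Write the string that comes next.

8888888888877777777777777777777770000000011111111111

Term n consists of 2n+1 8's, followed by 4n+2 7's, followed by n+3 0's, followed by 2n+1 1's (n = 1, 2, …).
Setting n = 5 gives 11, 22, 8, 11 characters in each block.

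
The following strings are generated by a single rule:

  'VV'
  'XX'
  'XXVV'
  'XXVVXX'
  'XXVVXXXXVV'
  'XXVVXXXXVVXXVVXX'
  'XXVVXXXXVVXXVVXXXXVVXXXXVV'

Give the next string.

XXVVXXXXVVXXVVXXXXVVXXXXVVXXVVXXXXVVXXVVXX

From term 3 onward, concatenate the last term with the second-to-last: XX·VV = XXVV, XXVV·XX = XXVVXX, …
Continuing: XXVVXXXXVVXXVVXXXXVVXXXXVV · XXVVXXXXVVXXVVXX gives term 8.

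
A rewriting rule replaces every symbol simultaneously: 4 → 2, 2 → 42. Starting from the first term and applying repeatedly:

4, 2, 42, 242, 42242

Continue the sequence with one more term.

24242242

Apply φ to 42242 symbol by symbol: 4→2, 2→42, 2→42, 4→2, 2→42; joined: 2 42 42 2 42.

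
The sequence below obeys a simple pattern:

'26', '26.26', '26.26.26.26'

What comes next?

s(k+1) = s(k)·.·s(k) — each term doubles the last with '.' between the halves.
Doubling 26.26.26.26 with '.' between the halves:

26.26.26.26.26.26.26.26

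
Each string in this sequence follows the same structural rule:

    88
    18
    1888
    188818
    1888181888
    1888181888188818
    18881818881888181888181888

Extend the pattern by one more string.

188818188818881818881818881888181888188818

From term 3 onward, concatenate the last term with the second-to-last: 18·88 = 1888, 1888·18 = 188818, …
The next term joins 18881818881888181888181888 and 1888181888188818.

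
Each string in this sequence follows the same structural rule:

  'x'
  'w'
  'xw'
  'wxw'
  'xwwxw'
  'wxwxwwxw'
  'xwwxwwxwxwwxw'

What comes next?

Each term (from the third on) is the two preceding terms concatenated in order: term 3 = x·w = xw.
Continuing: wxwxwwxw · xwwxwwxwxwwxw gives term 8.

wxwxwwxwxwwxwwxwxwwxw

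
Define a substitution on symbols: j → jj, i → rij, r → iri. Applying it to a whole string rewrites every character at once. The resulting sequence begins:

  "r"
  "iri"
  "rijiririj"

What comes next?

Apply φ to rijiririj symbol by symbol: r→iri, i→rij, j→jj, i→rij, r→iri, i→rij, r→iri, i→rij, j→jj; joined: iri rij jj rij iri rij iri rij jj.

iririjjjrijiririjiririjjj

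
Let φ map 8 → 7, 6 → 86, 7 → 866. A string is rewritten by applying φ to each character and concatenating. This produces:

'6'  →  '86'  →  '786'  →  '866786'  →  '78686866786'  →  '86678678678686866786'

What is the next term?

Replace each of the 20 characters of 86678678678686866786 in place — 7 86 86 866 7 86 866 7 86 866 7 86 7 86 7 86 86 866 7 86 — and concatenate.

7868686678686678686678678678686866786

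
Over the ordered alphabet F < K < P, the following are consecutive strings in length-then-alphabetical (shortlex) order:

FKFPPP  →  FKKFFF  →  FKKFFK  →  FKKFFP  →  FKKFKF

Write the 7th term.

FKKFKP

Continuing the enumeration 2 steps past FKKFKF: FKKFKF → FKKFKK → (answer).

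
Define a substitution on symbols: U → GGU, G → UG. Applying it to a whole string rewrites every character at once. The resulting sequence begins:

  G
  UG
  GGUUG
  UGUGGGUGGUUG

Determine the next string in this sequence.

Apply φ to UGUGGGUGGUUG symbol by symbol: U→GGU, G→UG, U→GGU, G→UG, G→UG, G→UG, U→GGU, G→UG, G→UG, U→GGU, U→GGU, G→UG; joined: GGU UG GGU UG UG UG GGU UG UG GGU GGU UG.

GGUUGGGUUGUGUGGGUUGUGGGUGGUUG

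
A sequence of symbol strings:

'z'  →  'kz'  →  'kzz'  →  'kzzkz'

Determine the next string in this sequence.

kzzkzkzz

This is a Fibonacci-style word recurrence s(k) = s(k−1)·s(k−2): e.g. kz·z = kzz.
The next term joins kzzkz and kzz.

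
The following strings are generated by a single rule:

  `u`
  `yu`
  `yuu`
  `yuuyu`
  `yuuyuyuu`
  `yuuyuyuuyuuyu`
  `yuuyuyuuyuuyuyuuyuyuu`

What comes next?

yuuyuyuuyuuyuyuuyuyuuyuuyuyuuyuuyu

From term 3 onward, concatenate the last term with the second-to-last: yu·u = yuu, yuu·yu = yuuyu, …
The next term joins yuuyuyuuyuuyuyuuyuyuu and yuuyuyuuyuuyu.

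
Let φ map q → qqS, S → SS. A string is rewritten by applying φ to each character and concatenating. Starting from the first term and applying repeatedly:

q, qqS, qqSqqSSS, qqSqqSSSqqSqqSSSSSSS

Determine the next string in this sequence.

Rewriting the 20 symbols of qqSqqSSSqqSqqSSSSSSS one by one yields qqS qqS SS qqS qqS SS SS SS qqS qqS SS qqS qqS SS SS SS SS SS SS SS; concatenated:

qqSqqSSSqqSqqSSSSSSSqqSqqSSSqqSqqSSSSSSSSSSSSSSS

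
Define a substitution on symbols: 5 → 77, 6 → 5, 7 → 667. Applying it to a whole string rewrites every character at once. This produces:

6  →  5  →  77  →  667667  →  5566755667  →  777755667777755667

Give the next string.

φ(777755667777755667) expands symbol-by-symbol to 667 667 667 667 77 77 5 5 667 667 667 667 667 77 77 5 5 667; joining the 18 pieces gives the next term.

667667667667777755667667667667667777755667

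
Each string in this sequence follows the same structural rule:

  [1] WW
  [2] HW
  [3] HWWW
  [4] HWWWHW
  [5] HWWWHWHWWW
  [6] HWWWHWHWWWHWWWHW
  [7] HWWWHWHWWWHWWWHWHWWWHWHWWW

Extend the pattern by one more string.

Each term (from the third on) is the previous term followed by the one before it: term 3 = HW·WW = HWWW.
So term 8 is HWWWHWHWWWHWWWHWHWWWHWHWWW·HWWWHWHWWWHWWWHW.

HWWWHWHWWWHWWWHWHWWWHWHWWWHWWWHWHWWWHWWWHW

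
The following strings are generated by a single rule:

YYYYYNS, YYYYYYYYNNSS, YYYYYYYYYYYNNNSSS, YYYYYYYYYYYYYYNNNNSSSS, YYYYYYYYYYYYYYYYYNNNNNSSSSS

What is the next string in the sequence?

YYYYYYYYYYYYYYYYYYYYNNNNNNSSSSSS

Term n consists of 3n+2 Y's, followed by n N's, followed by n S's (n = 1, 2, …).
For the next term, n = 6, so the run lengths are 20, 6, 6.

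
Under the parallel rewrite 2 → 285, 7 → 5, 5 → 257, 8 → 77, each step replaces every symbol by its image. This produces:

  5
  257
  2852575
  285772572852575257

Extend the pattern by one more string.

Applying the rule to each of the 18 symbols of 285772572852575257 gives the pieces 285 77 257 5 5 285 257 5 285 77 257 285 257 5 257 285 257 5, which concatenate to the answer.

285772575528525752857725728525752572852575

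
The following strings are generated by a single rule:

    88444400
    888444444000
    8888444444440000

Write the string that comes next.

88888444444444400000

Reading off run lengths: 8 runs 2, 3, 4; 4 runs 4, 6, 8; 0 runs 2, 3, 4 — each is linear in n, where the shown terms are n = 2, 3, 4.
At n = 5 the blocks have lengths 5, 10, 5.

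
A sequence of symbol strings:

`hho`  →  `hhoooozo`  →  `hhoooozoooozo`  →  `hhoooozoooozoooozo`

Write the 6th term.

hhoooozoooozoooozoooozoooozo

The strings grow by a fixed suffix ooozo each time.
From hhoooozoooozoooozo, 2 further steps: hhoooozoooozoooozo → hhoooozoooozoooozoooozo → (answer).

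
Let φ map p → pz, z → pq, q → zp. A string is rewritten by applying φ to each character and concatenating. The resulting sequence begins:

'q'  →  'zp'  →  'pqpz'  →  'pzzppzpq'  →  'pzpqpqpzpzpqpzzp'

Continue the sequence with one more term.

Rewriting the 16 symbols of pzpqpqpzpzpqpzzp one by one yields pz pq pz zp pz zp pz pq pz pq pz zp pz pq pq pz; concatenated:

pzpqpzzppzzppzpqpzpqpzzppzpqpqpz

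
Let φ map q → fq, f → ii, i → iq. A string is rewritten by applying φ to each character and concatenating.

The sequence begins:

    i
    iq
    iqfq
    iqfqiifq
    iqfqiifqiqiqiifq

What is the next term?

iqfqiifqiqiqiifqiqfqiqfqiqiqiifq

Applying the rule to each of the 16 symbols of iqfqiifqiqiqiifq gives the pieces iq fq ii fq iq iq ii fq iq fq iq fq iq iq ii fq, which concatenate to the answer.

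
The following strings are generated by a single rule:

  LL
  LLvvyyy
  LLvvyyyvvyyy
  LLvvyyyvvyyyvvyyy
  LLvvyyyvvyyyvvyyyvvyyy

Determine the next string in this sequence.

Each term is the previous one with vvyyy appended.
One more step from LLvvyyyvvyyyvvyyyvvyyy gives the answer.

LLvvyyyvvyyyvvyyyvvyyyvvyyy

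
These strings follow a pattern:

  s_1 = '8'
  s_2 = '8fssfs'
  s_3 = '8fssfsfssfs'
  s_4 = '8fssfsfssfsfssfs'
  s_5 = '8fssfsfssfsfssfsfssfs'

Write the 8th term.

8fssfsfssfsfssfsfssfsfssfsfssfsfssfs

Every step adds fssfs to the end: s(k+1) = s(k)·fssfs.
From 8fssfsfssfsfssfsfssfs, 3 further steps: 8fssfsfssfsfssfsfssfs → 8fssfsfssfsfssfsfssfsfssfs → 8fssfsfssfsfssfsfssfsfssfsfssfs → (answer).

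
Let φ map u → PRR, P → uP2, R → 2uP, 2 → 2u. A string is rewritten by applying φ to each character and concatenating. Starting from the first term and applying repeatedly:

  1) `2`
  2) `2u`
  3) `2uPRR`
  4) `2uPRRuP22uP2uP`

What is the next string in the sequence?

2uPRRuP22uP2uPPRRuP22u2uPRRuP22uPRRuP2

φ(2uPRRuP22uP2uP) expands symbol-by-symbol to 2u PRR uP2 2uP 2uP PRR uP2 2u 2u PRR uP2 2u PRR uP2; joining the 14 pieces gives the next term.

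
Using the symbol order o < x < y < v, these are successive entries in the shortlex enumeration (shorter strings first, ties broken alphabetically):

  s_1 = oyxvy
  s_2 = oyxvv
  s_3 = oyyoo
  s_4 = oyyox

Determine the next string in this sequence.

Treat oyyox as a base-4 numeral over the given alphabet and add one, carrying through any trailing v's.

oyyoy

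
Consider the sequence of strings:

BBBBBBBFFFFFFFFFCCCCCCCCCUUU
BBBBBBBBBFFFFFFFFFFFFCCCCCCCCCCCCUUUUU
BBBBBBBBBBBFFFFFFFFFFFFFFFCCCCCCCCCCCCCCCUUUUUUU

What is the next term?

BBBBBBBBBBBBBFFFFFFFFFFFFFFFFFFCCCCCCCCCCCCCCCCCCUUUUUUUUU

The n-th term is 2n+3 B's then 3n+3 F's then 3n+3 C's then 2n-1 U's, where the shown terms are n = 2, 3, 4.
Setting n = 5 gives 13, 18, 18, 9 characters in each block.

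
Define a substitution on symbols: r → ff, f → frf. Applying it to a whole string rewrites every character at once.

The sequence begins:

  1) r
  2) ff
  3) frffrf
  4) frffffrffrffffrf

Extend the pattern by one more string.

frffffrffrffrffrffffrffrffffrffrffrffrffffrf

φ(frffffrffrffffrf) expands symbol-by-symbol to frf ff frf frf frf frf ff frf frf ff frf frf frf frf ff frf; joining the 16 pieces gives the next term.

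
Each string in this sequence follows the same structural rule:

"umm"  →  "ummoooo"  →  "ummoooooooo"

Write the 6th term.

ummoooooooooooooooooooo

Each term is the previous one with oooo appended.
From ummoooooooo, 3 further steps: ummoooooooo → ummoooooooooooo → ummoooooooooooooooo → (answer).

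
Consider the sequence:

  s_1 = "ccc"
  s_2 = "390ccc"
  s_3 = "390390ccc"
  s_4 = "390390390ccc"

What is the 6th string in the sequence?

Every step adds 390 at the front: s(k+1) = 390·s(k).
From 390390390ccc, 2 further steps: 390390390ccc → 390390390390ccc → (answer).

390390390390390ccc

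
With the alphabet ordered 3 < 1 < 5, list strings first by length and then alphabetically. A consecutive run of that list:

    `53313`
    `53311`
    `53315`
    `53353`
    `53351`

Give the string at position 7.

53133

Stepping forward 2 times from 53351: 53351 → 53355, then the target.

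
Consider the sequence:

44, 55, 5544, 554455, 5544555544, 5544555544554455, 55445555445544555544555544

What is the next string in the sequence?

Each term (from the third on) is the previous term followed by the one before it: term 3 = 55·44 = 5544.
Continuing: 55445555445544555544555544 · 5544555544554455 gives term 8.

554455554455445555445555445544555544554455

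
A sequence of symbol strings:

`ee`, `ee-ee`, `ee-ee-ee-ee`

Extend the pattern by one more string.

ee-ee-ee-ee-ee-ee-ee-ee

Each string is two copies of the previous one joined by '-'.
So the next term is two copies of ee-ee-ee-ee with '-' between the halves.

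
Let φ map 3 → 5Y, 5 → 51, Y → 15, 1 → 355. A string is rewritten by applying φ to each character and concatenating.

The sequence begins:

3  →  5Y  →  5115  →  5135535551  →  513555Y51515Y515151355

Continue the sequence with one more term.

φ(513555Y51515Y515151355) expands symbol-by-symbol to 51 355 5Y 51 51 51 15 51 355 51 355 51 15 51 355 51 355 51 355 5Y 51 51; joining the 22 pieces gives the next term.

513555Y51515115513555135551155135551355513555Y5151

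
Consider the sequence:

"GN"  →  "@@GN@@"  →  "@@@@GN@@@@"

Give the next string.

Every step adds @@ to the front and @@ to the end of the previous string.
So the next term is @@·@@@@GN@@@@·@@.

@@@@@@GN@@@@@@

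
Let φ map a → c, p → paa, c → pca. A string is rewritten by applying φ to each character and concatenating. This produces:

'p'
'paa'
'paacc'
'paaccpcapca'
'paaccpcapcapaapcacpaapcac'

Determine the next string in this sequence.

Rewriting the 25 symbols of paaccpcapcapaapcacpaapcac one by one yields paa c c pca pca paa pca c paa pca c paa c c paa pca c pca paa c c paa pca c pca; concatenated:

paaccpcapcapaapcacpaapcacpaaccpaapcacpcapaaccpaapcacpca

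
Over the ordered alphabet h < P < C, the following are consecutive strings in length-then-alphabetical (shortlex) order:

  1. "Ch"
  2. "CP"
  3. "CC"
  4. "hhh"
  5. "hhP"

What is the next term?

hhC

The successor of hhP increments the rightmost position that isn't already C and resets every position after it to h.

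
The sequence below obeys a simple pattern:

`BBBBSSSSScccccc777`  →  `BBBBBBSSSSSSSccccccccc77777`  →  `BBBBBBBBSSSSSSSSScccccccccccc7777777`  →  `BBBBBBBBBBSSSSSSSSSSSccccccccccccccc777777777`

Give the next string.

Each string has the form B^{2n} S^{2n+1} c^{3n} 7^{2n-1}, where the shown terms are n = 2, 3, 4, 5.
For the next term, n = 6, so the run lengths are 12, 13, 18, 11.

BBBBBBBBBBBBSSSSSSSSSSSSScccccccccccccccccc77777777777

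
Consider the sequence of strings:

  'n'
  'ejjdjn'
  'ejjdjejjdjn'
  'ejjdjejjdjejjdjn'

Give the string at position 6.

ejjdjejjdjejjdjejjdjejjdjn

The strings grow by a fixed prefix ejjdj each time.
From ejjdjejjdjejjdjn, 2 further steps: ejjdjejjdjejjdjn → ejjdjejjdjejjdjejjdjn → (answer).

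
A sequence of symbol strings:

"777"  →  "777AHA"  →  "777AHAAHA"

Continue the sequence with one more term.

777AHAAHAAHA

Each term is the previous one with AHA appended.
One more step from 777AHAAHA gives the answer.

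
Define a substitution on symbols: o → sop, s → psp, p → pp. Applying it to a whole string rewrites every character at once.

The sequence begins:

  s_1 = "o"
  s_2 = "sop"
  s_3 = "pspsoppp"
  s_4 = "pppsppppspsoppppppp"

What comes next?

Replace each of the 19 characters of pppsppppspsoppppppp in place — pp pp pp psp pp pp pp pp psp pp psp sop pp pp pp pp pp pp pp — and concatenate.

pppppppsppppppppppsppppspsoppppppppppppppp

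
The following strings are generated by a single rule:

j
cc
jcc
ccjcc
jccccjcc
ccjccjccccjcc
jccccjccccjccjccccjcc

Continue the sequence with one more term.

ccjccjccccjccjccccjccccjccjccccjcc

Each term (from the third on) is the two preceding terms concatenated in order: term 3 = j·cc = jcc.
Continuing: ccjccjccccjcc · jccccjccccjccjccccjcc gives term 8.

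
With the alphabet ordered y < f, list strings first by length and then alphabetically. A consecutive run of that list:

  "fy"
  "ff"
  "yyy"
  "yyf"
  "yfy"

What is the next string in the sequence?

yff

The successor of yfy increments the rightmost position that isn't already f and resets every position after it to y.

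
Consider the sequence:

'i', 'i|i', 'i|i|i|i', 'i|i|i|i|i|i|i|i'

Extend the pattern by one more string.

Each string is two copies of the previous one joined by '|'.
Doubling i|i|i|i|i|i|i|i with '|' between the halves:

i|i|i|i|i|i|i|i|i|i|i|i|i|i|i|i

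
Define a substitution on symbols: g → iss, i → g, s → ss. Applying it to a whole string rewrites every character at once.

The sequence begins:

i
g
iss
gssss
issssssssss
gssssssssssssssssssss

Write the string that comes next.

Rewriting the 21 symbols of gssssssssssssssssssss one by one yields iss ss ss ss ss ss ss ss ss ss ss ss ss ss ss ss ss ss ss ss ss; concatenated:

issssssssssssssssssssssssssssssssssssssssss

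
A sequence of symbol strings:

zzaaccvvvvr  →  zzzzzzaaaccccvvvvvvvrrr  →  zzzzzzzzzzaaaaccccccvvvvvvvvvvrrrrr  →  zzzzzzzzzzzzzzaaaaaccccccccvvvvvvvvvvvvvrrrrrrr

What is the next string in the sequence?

zzzzzzzzzzzzzzzzzzaaaaaaccccccccccvvvvvvvvvvvvvvvvrrrrrrrrr

The n-th term is 4n-2 z's then n+1 a's then 2n c's then 3n+1 v's then 2n-1 r's (n = 1, 2, …).
For the next term, n = 5, so the run lengths are 18, 6, 10, 16, 9.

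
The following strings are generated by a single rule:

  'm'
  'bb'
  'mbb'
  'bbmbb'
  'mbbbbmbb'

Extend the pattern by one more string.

bbmbbmbbbbmbb

This is a Fibonacci-style word recurrence s(k) = s(k−2)·s(k−1): e.g. m·bb = mbb.
So term 6 is bbmbb·mbbbbmbb.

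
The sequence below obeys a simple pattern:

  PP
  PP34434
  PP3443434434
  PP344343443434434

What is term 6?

PP3443434434344343443434434

Every step adds 34434 to the end: s(k+1) = s(k)·34434.
From PP344343443434434, 2 further steps: PP344343443434434 → PP34434344343443434434 → (answer).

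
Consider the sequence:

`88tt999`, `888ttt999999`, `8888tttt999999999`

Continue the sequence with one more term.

88888ttttt999999999999

Reading off run lengths: 8 runs 2, 3, 4; t runs 2, 3, 4; 9 runs 3, 6, 9 — each is linear in n (n = 1, 2, …).
For the next term, n = 4, so the run lengths are 5, 5, 12.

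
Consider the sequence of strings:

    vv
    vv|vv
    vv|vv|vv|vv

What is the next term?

vv|vv|vv|vv|vv|vv|vv|vv

Every step duplicates the string with '|' between the halves.
So the next term is two copies of vv|vv|vv|vv with '|' between the halves.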